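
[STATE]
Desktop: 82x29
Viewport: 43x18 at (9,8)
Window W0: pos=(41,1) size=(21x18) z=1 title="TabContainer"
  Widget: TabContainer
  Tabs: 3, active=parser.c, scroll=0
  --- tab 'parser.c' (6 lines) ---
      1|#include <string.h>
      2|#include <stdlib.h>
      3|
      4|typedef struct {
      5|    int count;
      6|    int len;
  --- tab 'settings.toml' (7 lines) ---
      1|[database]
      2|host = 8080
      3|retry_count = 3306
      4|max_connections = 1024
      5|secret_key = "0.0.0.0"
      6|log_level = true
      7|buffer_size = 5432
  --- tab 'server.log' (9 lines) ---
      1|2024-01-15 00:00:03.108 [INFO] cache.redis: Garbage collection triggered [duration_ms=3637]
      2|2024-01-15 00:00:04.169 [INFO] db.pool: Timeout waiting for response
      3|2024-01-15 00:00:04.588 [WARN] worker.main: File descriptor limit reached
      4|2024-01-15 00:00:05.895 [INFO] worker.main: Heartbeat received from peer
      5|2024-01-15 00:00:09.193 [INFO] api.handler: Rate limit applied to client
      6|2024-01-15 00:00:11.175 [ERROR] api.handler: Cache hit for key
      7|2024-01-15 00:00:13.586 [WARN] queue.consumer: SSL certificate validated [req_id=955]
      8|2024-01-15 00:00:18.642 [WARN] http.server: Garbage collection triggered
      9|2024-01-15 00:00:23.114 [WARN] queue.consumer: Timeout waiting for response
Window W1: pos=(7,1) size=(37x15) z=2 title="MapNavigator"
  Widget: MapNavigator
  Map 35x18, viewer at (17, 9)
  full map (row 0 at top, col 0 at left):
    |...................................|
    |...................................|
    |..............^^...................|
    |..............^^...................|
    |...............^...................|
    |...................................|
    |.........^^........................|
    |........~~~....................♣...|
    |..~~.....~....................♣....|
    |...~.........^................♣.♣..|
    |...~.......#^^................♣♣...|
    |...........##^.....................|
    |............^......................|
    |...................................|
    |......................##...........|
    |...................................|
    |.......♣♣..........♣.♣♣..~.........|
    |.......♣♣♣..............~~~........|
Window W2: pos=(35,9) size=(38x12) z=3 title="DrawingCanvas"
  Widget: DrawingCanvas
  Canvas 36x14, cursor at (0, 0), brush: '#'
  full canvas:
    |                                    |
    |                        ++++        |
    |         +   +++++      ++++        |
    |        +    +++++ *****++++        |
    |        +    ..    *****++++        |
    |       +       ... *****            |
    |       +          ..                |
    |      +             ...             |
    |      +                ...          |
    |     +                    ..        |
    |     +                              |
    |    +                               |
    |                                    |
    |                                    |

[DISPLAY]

.~~.....~....................♣....┃        
..~.........^...@.........┏━━━━━━━━━━━━━━━━
..~.......#^^.............┃ DrawingCanvas  
..........##^.............┠────────────────
...........^..............┃+               
..........................┃                
.....................##...┃         +   +++
━━━━━━━━━━━━━━━━━━━━━━━━━━┃        +    +++
                          ┃        +    .. 
                          ┃       +       .
                          ┃       +        
                          ┃      +         
                          ┗━━━━━━━━━━━━━━━━
                                           
                                           
                                           
                                           
                                           


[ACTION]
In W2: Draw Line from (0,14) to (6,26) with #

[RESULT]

.~~.....~....................♣....┃        
..~.........^...@.........┏━━━━━━━━━━━━━━━━
..~.......#^^.............┃ DrawingCanvas  
..........##^.............┠────────────────
...........^..............┃+             ##
..........................┃                
.....................##...┃         +   +++
━━━━━━━━━━━━━━━━━━━━━━━━━━┃        +    +++
                          ┃        +    .. 
                          ┃       +       .
                          ┃       +        
                          ┃      +         
                          ┗━━━━━━━━━━━━━━━━
                                           
                                           
                                           
                                           
                                           


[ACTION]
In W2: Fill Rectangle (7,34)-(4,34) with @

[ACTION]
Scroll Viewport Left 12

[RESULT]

       ┃..~~.....~....................♣....
       ┃...~.........^...@.........┏━━━━━━━
       ┃...~.......#^^.............┃ Drawin
       ┃...........##^.............┠───────
       ┃............^..............┃+      
       ┃...........................┃       
       ┃......................##...┃       
       ┗━━━━━━━━━━━━━━━━━━━━━━━━━━━┃       
                                   ┃       
                                   ┃       
                                   ┃       
                                   ┃      +
                                   ┗━━━━━━━
                                           
                                           
                                           
                                           
                                           


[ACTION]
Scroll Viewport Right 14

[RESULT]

...~....................♣....┃             
.......^...@.........┏━━━━━━━━━━━━━━━━━━━━━
.....#^^.............┃ DrawingCanvas       
.....##^.............┠─────────────────────
......^..............┃+             ##     
.....................┃                ##   
................##...┃         +   +++++## 
━━━━━━━━━━━━━━━━━━━━━┃        +    +++++ *#
                     ┃        +    ..    **
                     ┃       +       ... **
                     ┃       +          .. 
                     ┃      +             .
                     ┗━━━━━━━━━━━━━━━━━━━━━
                                           
                                           
                                           
                                           
                                           


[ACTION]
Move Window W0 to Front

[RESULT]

...~....................♣..┃               
.......^...@.........┏━━━━━┃typedef struct 
.....#^^.............┃ Draw┃    int count; 
.....##^.............┠─────┃    int len;   
......^..............┃+    ┃               
.....................┃     ┃               
................##...┃     ┃               
━━━━━━━━━━━━━━━━━━━━━┃     ┃               
                     ┃     ┃               
                     ┃     ┃               
                     ┃     ┗━━━━━━━━━━━━━━━
                     ┃      +             .
                     ┗━━━━━━━━━━━━━━━━━━━━━
                                           
                                           
                                           
                                           
                                           


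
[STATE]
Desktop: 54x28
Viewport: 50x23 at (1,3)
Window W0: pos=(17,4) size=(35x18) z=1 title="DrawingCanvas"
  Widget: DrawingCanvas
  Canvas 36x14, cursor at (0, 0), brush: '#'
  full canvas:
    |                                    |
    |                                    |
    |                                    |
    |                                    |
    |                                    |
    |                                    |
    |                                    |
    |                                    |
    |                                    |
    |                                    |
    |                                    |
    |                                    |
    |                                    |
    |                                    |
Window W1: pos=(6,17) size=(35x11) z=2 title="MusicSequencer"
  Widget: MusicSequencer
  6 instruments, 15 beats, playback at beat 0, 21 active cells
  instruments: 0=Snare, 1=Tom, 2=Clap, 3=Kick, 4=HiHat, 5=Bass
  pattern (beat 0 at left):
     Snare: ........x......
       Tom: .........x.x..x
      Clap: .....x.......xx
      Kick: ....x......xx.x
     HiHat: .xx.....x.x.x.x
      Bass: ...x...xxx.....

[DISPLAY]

                                                  
                ┏━━━━━━━━━━━━━━━━━━━━━━━━━━━━━━━━━
                ┃ DrawingCanvas                   
                ┠─────────────────────────────────
                ┃+                                
                ┃                                 
                ┃                                 
                ┃                                 
                ┃                                 
                ┃                                 
                ┃                                 
                ┃                                 
                ┃                                 
                ┃                                 
     ┏━━━━━━━━━━━━━━━━━━━━━━━━━━━━━━━━━┓          
     ┃ MusicSequencer                  ┃          
     ┠─────────────────────────────────┨          
     ┃      ▼12345678901234            ┃          
     ┃ Snare········█······            ┃━━━━━━━━━━
     ┃   Tom·········█·█··█            ┃          
     ┃  Clap·····█·······██            ┃          
     ┃  Kick····█······██·█            ┃          
     ┃ HiHat·██·····█·█·█·█            ┃          


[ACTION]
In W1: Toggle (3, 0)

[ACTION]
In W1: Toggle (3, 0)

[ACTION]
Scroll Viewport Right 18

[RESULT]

                                                  
             ┏━━━━━━━━━━━━━━━━━━━━━━━━━━━━━━━━━┓  
             ┃ DrawingCanvas                   ┃  
             ┠─────────────────────────────────┨  
             ┃+                                ┃  
             ┃                                 ┃  
             ┃                                 ┃  
             ┃                                 ┃  
             ┃                                 ┃  
             ┃                                 ┃  
             ┃                                 ┃  
             ┃                                 ┃  
             ┃                                 ┃  
             ┃                                 ┃  
  ┏━━━━━━━━━━━━━━━━━━━━━━━━━━━━━━━━━┓          ┃  
  ┃ MusicSequencer                  ┃          ┃  
  ┠─────────────────────────────────┨          ┃  
  ┃      ▼12345678901234            ┃          ┃  
  ┃ Snare········█······            ┃━━━━━━━━━━┛  
  ┃   Tom·········█·█··█            ┃             
  ┃  Clap·····█·······██            ┃             
  ┃  Kick····█······██·█            ┃             
  ┃ HiHat·██·····█·█·█·█            ┃             


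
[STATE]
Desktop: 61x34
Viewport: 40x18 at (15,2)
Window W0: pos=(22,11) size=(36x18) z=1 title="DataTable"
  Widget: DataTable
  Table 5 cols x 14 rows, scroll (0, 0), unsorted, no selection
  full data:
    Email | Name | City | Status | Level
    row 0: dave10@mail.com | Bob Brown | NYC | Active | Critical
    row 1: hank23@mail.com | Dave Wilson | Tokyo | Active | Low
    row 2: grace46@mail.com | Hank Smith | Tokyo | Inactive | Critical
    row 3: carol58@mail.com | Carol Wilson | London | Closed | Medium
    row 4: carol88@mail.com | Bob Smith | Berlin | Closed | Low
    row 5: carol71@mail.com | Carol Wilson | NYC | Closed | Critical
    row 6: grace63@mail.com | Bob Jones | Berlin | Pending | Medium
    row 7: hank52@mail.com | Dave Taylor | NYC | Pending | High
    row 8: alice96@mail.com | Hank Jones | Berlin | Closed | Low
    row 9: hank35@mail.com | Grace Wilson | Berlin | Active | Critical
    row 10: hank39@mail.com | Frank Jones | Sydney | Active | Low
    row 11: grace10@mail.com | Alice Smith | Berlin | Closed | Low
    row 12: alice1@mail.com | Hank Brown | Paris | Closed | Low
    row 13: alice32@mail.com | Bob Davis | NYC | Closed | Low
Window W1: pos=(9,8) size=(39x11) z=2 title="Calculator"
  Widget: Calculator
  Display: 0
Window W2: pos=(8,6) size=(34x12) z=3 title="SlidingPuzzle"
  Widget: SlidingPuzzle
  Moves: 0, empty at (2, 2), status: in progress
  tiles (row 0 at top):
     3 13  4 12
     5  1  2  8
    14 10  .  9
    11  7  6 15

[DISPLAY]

                                        
                                        
                                        
                                        
━━━━━━━━━━━━━━━━━━━━━━━━━━┓             
ngPuzzle                  ┃             
──────────────────────────┨━━━━━┓       
────┬────┬────┐           ┃     ┃       
 13 │  4 │ 12 │           ┃─────┨       
────┼────┼────┤           ┃    0┃━━━━━━━
  1 │  2 │  8 │           ┃     ┃       
────┼────┼────┤           ┃     ┃───────
 10 │    │  9 │           ┃     ┃    │Ci
────┼────┼────┤           ┃     ┃────┼──
  7 │  6 │ 15 │           ┃     ┃n   │NY
━━━━━━━━━━━━━━━━━━━━━━━━━━┛     ┃son │To
━━━━━━━━━━━━━━━━━━━━━━━━━━━━━━━━┛th  │To
       ┃carol58@mail.com│Carol Wilson│Lo


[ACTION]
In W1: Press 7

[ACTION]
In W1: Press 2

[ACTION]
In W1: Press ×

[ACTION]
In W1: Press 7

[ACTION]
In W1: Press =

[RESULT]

                                        
                                        
                                        
                                        
━━━━━━━━━━━━━━━━━━━━━━━━━━┓             
ngPuzzle                  ┃             
──────────────────────────┨━━━━━┓       
────┬────┬────┐           ┃     ┃       
 13 │  4 │ 12 │           ┃─────┨       
────┼────┼────┤           ┃  504┃━━━━━━━
  1 │  2 │  8 │           ┃     ┃       
────┼────┼────┤           ┃     ┃───────
 10 │    │  9 │           ┃     ┃    │Ci
────┼────┼────┤           ┃     ┃────┼──
  7 │  6 │ 15 │           ┃     ┃n   │NY
━━━━━━━━━━━━━━━━━━━━━━━━━━┛     ┃son │To
━━━━━━━━━━━━━━━━━━━━━━━━━━━━━━━━┛th  │To
       ┃carol58@mail.com│Carol Wilson│Lo


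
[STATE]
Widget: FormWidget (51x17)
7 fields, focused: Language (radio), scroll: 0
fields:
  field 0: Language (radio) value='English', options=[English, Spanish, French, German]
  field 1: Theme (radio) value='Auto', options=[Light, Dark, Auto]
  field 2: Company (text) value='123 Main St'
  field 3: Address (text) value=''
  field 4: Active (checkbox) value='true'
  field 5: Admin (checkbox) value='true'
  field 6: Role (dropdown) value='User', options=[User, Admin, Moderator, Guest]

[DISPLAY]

> Language:   (●) English  ( ) Spanish  ( ) French 
  Theme:      ( ) Light  ( ) Dark  (●) Auto        
  Company:    [123 Main St                        ]
  Address:    [                                   ]
  Active:     [x]                                  
  Admin:      [x]                                  
  Role:       [User                              ▼]
                                                   
                                                   
                                                   
                                                   
                                                   
                                                   
                                                   
                                                   
                                                   
                                                   


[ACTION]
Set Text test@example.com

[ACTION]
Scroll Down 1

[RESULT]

  Theme:      ( ) Light  ( ) Dark  (●) Auto        
  Company:    [123 Main St                        ]
  Address:    [                                   ]
  Active:     [x]                                  
  Admin:      [x]                                  
  Role:       [User                              ▼]
                                                   
                                                   
                                                   
                                                   
                                                   
                                                   
                                                   
                                                   
                                                   
                                                   
                                                   


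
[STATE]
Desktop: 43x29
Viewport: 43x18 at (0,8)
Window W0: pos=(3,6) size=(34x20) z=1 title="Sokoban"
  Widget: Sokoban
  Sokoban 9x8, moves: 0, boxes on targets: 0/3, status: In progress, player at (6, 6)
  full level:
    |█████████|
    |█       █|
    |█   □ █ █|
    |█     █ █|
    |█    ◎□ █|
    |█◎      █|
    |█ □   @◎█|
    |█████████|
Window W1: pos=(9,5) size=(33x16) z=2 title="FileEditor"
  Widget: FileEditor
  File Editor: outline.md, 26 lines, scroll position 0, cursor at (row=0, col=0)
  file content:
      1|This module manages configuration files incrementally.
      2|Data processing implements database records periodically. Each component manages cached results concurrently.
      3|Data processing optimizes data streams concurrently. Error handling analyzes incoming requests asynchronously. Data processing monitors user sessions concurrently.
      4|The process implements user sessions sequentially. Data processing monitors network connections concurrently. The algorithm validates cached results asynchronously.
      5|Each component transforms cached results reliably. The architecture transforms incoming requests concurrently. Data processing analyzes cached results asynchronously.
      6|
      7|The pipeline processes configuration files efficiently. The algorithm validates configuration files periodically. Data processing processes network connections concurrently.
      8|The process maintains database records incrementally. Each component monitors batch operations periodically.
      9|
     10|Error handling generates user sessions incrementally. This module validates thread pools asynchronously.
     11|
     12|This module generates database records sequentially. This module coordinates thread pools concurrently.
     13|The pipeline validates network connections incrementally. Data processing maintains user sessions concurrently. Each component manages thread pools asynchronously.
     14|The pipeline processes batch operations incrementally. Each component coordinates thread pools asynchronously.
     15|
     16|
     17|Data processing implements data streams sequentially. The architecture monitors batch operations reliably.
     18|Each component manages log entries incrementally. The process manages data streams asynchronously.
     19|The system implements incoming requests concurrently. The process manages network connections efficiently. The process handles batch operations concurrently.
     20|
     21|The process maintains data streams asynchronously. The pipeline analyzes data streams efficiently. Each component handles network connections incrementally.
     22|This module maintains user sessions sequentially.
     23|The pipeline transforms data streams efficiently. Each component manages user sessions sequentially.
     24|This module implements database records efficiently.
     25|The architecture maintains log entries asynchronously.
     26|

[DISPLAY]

   ┠─────┃█his module manages configurat▲┃ 
   ┃█████┃Data processing implements dat█┃ 
   ┃█    ┃Data processing optimizes data░┃ 
   ┃█   □┃The process implements user se░┃ 
   ┃█    ┃Each component transforms cach░┃ 
   ┃█    ┃                              ░┃ 
   ┃█◎   ┃The pipeline processes configu░┃ 
   ┃█ □  ┃The process maintains database░┃ 
   ┃█████┃                              ░┃ 
   ┃Moves┃Error handling generates user ░┃ 
   ┃     ┃                              ░┃ 
   ┃     ┃This module generates database▼┃ 
   ┃     ┗━━━━━━━━━━━━━━━━━━━━━━━━━━━━━━━┛ 
   ┃                                ┃      
   ┃                                ┃      
   ┃                                ┃      
   ┃                                ┃      
   ┗━━━━━━━━━━━━━━━━━━━━━━━━━━━━━━━━┛      


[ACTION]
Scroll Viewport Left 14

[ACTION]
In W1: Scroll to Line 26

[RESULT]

   ┠─────┃                              ▲┃ 
   ┃█████┃                              ░┃ 
   ┃█    ┃Data processing implements dat░┃ 
   ┃█   □┃Each component manages log ent░┃ 
   ┃█    ┃The system implements incoming░┃ 
   ┃█    ┃                              ░┃ 
   ┃█◎   ┃The process maintains data str░┃ 
   ┃█ □  ┃This module maintains user ses░┃ 
   ┃█████┃The pipeline transforms data s░┃ 
   ┃Moves┃This module implements databas░┃ 
   ┃     ┃The architecture maintains log█┃ 
   ┃     ┃                              ▼┃ 
   ┃     ┗━━━━━━━━━━━━━━━━━━━━━━━━━━━━━━━┛ 
   ┃                                ┃      
   ┃                                ┃      
   ┃                                ┃      
   ┃                                ┃      
   ┗━━━━━━━━━━━━━━━━━━━━━━━━━━━━━━━━┛      


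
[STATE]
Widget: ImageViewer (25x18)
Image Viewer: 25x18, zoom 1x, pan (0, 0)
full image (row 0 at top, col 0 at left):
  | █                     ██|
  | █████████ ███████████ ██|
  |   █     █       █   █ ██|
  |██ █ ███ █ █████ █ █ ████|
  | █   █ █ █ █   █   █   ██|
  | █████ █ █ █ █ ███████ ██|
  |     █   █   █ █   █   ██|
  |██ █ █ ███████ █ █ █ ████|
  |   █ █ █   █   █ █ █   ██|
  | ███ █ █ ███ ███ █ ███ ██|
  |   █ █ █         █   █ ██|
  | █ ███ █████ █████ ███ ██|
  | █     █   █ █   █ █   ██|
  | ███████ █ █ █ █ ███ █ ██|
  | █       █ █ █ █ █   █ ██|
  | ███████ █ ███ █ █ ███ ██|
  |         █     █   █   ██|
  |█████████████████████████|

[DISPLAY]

 █                     ██
 █████████ ███████████ ██
   █     █       █   █ ██
██ █ ███ █ █████ █ █ ████
 █   █ █ █ █   █   █   ██
 █████ █ █ █ █ ███████ ██
     █   █   █ █   █   ██
██ █ █ ███████ █ █ █ ████
   █ █ █   █   █ █ █   ██
 ███ █ █ ███ ███ █ ███ ██
   █ █ █         █   █ ██
 █ ███ █████ █████ ███ ██
 █     █   █ █   █ █   ██
 ███████ █ █ █ █ ███ █ ██
 █       █ █ █ █ █   █ ██
 ███████ █ ███ █ █ ███ ██
         █     █   █   ██
█████████████████████████


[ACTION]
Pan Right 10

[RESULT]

             ██          
 ███████████ ██          
       █   █ ██          
 █████ █ █ ████          
 █   █   █   ██          
 █ █ ███████ ██          
   █ █   █   ██          
████ █ █ █ ████          
 █   █ █ █   ██          
██ ███ █ ███ ██          
       █   █ ██          
██ █████ ███ ██          
 █ █   █ █   ██          
 █ █ █ ███ █ ██          
 █ █ █ █   █ ██          
 ███ █ █ ███ ██          
     █   █   ██          
███████████████          


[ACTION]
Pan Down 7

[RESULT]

████ █ █ █ ████          
 █   █ █ █   ██          
██ ███ █ ███ ██          
       █   █ ██          
██ █████ ███ ██          
 █ █   █ █   ██          
 █ █ █ ███ █ ██          
 █ █ █ █   █ ██          
 ███ █ █ ███ ██          
     █   █   ██          
███████████████          
                         
                         
                         
                         
                         
                         
                         


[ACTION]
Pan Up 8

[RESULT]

             ██          
 ███████████ ██          
       █   █ ██          
 █████ █ █ ████          
 █   █   █   ██          
 █ █ ███████ ██          
   █ █   █   ██          
████ █ █ █ ████          
 █   █ █ █   ██          
██ ███ █ ███ ██          
       █   █ ██          
██ █████ ███ ██          
 █ █   █ █   ██          
 █ █ █ ███ █ ██          
 █ █ █ █   █ ██          
 ███ █ █ ███ ██          
     █   █   ██          
███████████████          


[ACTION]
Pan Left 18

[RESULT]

 █                     ██
 █████████ ███████████ ██
   █     █       █   █ ██
██ █ ███ █ █████ █ █ ████
 █   █ █ █ █   █   █   ██
 █████ █ █ █ █ ███████ ██
     █   █   █ █   █   ██
██ █ █ ███████ █ █ █ ████
   █ █ █   █   █ █ █   ██
 ███ █ █ ███ ███ █ ███ ██
   █ █ █         █   █ ██
 █ ███ █████ █████ ███ ██
 █     █   █ █   █ █   ██
 ███████ █ █ █ █ ███ █ ██
 █       █ █ █ █ █   █ ██
 ███████ █ ███ █ █ ███ ██
         █     █   █   ██
█████████████████████████


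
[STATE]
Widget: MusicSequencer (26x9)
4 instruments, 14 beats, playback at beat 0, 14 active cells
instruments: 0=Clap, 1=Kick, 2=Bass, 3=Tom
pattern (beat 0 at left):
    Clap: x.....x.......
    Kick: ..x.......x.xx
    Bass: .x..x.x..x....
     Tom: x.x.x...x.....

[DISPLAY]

     ▼1234567890123       
 Clap█·····█·······       
 Kick··█·······█·██       
 Bass·█··█·█··█····       
  Tom█·█·█···█·····       
                          
                          
                          
                          


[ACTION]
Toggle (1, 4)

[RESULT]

     ▼1234567890123       
 Clap█·····█·······       
 Kick··█·█·····█·██       
 Bass·█··█·█··█····       
  Tom█·█·█···█·····       
                          
                          
                          
                          


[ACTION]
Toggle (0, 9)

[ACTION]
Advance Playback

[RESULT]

     0▼234567890123       
 Clap█·····█··█····       
 Kick··█·█·····█·██       
 Bass·█··█·█··█····       
  Tom█·█·█···█·····       
                          
                          
                          
                          


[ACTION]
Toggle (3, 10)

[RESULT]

     0▼234567890123       
 Clap█·····█··█····       
 Kick··█·█·····█·██       
 Bass·█··█·█··█····       
  Tom█·█·█···█·█···       
                          
                          
                          
                          


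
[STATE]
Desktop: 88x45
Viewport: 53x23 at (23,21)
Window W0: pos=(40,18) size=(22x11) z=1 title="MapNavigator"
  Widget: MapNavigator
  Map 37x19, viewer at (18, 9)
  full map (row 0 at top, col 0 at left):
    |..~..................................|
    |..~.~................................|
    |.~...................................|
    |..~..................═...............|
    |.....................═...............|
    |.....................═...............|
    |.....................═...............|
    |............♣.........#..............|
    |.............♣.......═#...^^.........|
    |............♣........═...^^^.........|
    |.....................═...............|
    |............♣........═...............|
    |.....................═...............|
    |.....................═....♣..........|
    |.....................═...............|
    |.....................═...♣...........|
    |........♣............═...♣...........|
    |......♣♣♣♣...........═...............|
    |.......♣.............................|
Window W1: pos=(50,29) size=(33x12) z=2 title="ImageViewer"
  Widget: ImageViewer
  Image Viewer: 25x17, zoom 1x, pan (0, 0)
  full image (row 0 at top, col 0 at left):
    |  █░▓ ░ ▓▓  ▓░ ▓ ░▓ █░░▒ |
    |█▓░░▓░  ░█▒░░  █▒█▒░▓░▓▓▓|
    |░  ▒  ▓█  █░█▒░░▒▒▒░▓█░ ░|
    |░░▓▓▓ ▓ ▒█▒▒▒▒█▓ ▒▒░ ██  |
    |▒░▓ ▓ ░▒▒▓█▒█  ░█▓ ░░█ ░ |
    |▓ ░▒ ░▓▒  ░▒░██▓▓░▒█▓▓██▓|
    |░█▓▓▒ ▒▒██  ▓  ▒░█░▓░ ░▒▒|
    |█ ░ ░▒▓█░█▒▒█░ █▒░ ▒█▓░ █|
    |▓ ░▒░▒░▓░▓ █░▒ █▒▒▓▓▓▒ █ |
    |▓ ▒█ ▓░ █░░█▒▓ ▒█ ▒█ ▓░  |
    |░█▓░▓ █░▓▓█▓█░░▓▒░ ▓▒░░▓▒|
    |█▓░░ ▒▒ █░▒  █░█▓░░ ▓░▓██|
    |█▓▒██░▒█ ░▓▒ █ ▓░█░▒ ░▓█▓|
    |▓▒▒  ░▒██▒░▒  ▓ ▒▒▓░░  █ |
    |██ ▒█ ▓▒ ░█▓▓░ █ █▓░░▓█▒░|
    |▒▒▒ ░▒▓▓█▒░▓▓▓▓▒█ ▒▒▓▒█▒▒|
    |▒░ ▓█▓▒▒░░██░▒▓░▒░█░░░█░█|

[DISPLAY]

                 ┃.............═......┃              
                 ┃....♣.........#.....┃              
                 ┃.....♣.......═#...^^┃              
                 ┃....♣.....@..═...^^^┃              
                 ┃.............═......┃              
                 ┃....♣........═......┃              
                 ┃.............═......┃              
                 ┗━━━━━━━━━━━━━━━━━━━━┛              
                           ┏━━━━━━━━━━━━━━━━━━━━━━━━━
                           ┃ ImageViewer             
                           ┠─────────────────────────
                           ┃  █░▓ ░ ▓▓  ▓░ ▓ ░▓ █░░▒ 
                           ┃█▓░░▓░  ░█▒░░  █▒█▒░▓░▓▓▓
                           ┃░  ▒  ▓█  █░█▒░░▒▒▒░▓█░ ░
                           ┃░░▓▓▓ ▓ ▒█▒▒▒▒█▓ ▒▒░ ██  
                           ┃▒░▓ ▓ ░▒▒▓█▒█  ░█▓ ░░█ ░ 
                           ┃▓ ░▒ ░▓▒  ░▒░██▓▓░▒█▓▓██▓
                           ┃░█▓▓▒ ▒▒██  ▓  ▒░█░▓░ ░▒▒
                           ┃█ ░ ░▒▓█░█▒▒█░ █▒░ ▒█▓░ █
                           ┗━━━━━━━━━━━━━━━━━━━━━━━━━
                                                     
                                                     
                                                     


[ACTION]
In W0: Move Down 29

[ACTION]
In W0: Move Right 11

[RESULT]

                 ┃..═...♣...........  ┃              
                 ┃..═...♣...........  ┃              
                 ┃..═...............  ┃              
                 ┃..........@.......  ┃              
                 ┃                    ┃              
                 ┃                    ┃              
                 ┃                    ┃              
                 ┗━━━━━━━━━━━━━━━━━━━━┛              
                           ┏━━━━━━━━━━━━━━━━━━━━━━━━━
                           ┃ ImageViewer             
                           ┠─────────────────────────
                           ┃  █░▓ ░ ▓▓  ▓░ ▓ ░▓ █░░▒ 
                           ┃█▓░░▓░  ░█▒░░  █▒█▒░▓░▓▓▓
                           ┃░  ▒  ▓█  █░█▒░░▒▒▒░▓█░ ░
                           ┃░░▓▓▓ ▓ ▒█▒▒▒▒█▓ ▒▒░ ██  
                           ┃▒░▓ ▓ ░▒▒▓█▒█  ░█▓ ░░█ ░ 
                           ┃▓ ░▒ ░▓▒  ░▒░██▓▓░▒█▓▓██▓
                           ┃░█▓▓▒ ▒▒██  ▓  ▒░█░▓░ ░▒▒
                           ┃█ ░ ░▒▓█░█▒▒█░ █▒░ ▒█▓░ █
                           ┗━━━━━━━━━━━━━━━━━━━━━━━━━
                                                     
                                                     
                                                     


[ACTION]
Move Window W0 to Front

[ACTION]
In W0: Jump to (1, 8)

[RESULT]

                 ┃         ...........┃              
                 ┃         ...........┃              
                 ┃         ...........┃              
                 ┃         .@.........┃              
                 ┃         ...........┃              
                 ┃         ...........┃              
                 ┃         ...........┃              
                 ┗━━━━━━━━━━━━━━━━━━━━┛              
                           ┏━━━━━━━━━━━━━━━━━━━━━━━━━
                           ┃ ImageViewer             
                           ┠─────────────────────────
                           ┃  █░▓ ░ ▓▓  ▓░ ▓ ░▓ █░░▒ 
                           ┃█▓░░▓░  ░█▒░░  █▒█▒░▓░▓▓▓
                           ┃░  ▒  ▓█  █░█▒░░▒▒▒░▓█░ ░
                           ┃░░▓▓▓ ▓ ▒█▒▒▒▒█▓ ▒▒░ ██  
                           ┃▒░▓ ▓ ░▒▒▓█▒█  ░█▓ ░░█ ░ 
                           ┃▓ ░▒ ░▓▒  ░▒░██▓▓░▒█▓▓██▓
                           ┃░█▓▓▒ ▒▒██  ▓  ▒░█░▓░ ░▒▒
                           ┃█ ░ ░▒▓█░█▒▒█░ █▒░ ▒█▓░ █
                           ┗━━━━━━━━━━━━━━━━━━━━━━━━━
                                                     
                                                     
                                                     


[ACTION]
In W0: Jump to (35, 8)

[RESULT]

                 ┃............        ┃              
                 ┃............        ┃              
                 ┃............        ┃              
                 ┃.^^.......@.        ┃              
                 ┃^^^.........        ┃              
                 ┃............        ┃              
                 ┃............        ┃              
                 ┗━━━━━━━━━━━━━━━━━━━━┛              
                           ┏━━━━━━━━━━━━━━━━━━━━━━━━━
                           ┃ ImageViewer             
                           ┠─────────────────────────
                           ┃  █░▓ ░ ▓▓  ▓░ ▓ ░▓ █░░▒ 
                           ┃█▓░░▓░  ░█▒░░  █▒█▒░▓░▓▓▓
                           ┃░  ▒  ▓█  █░█▒░░▒▒▒░▓█░ ░
                           ┃░░▓▓▓ ▓ ▒█▒▒▒▒█▓ ▒▒░ ██  
                           ┃▒░▓ ▓ ░▒▒▓█▒█  ░█▓ ░░█ ░ 
                           ┃▓ ░▒ ░▓▒  ░▒░██▓▓░▒█▓▓██▓
                           ┃░█▓▓▒ ▒▒██  ▓  ▒░█░▓░ ░▒▒
                           ┃█ ░ ░▒▓█░█▒▒█░ █▒░ ▒█▓░ █
                           ┗━━━━━━━━━━━━━━━━━━━━━━━━━
                                                     
                                                     
                                                     
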